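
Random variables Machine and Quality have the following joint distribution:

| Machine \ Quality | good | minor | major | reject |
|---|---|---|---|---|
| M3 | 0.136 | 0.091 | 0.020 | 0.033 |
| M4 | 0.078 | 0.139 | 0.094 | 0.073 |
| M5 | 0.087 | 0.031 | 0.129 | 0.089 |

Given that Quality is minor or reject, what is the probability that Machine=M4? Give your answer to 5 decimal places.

P(Quality=minor) = 0.091 + 0.139 + 0.031 = 0.261.
P(Quality=reject) = 0.033 + 0.073 + 0.089 = 0.195.
P(Quality ∈ {minor, reject}) = 0.261 + 0.195 = 0.456; P(Machine=M4, Quality ∈ {minor, reject}) = 0.139 + 0.073 = 0.212.
P(Machine=M4 | Quality ∈ {minor, reject}) = 0.212/0.456 = 0.46491.

0.46491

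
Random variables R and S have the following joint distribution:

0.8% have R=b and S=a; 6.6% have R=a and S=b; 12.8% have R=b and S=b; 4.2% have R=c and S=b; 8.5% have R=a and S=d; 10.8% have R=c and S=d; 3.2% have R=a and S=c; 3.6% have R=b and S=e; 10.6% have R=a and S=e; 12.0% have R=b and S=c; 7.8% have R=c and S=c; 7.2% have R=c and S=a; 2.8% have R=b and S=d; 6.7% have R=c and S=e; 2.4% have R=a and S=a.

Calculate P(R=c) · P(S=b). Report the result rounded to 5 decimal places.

0.08661

P(R=c) = 0.072 + 0.042 + 0.078 + 0.108 + 0.067 = 0.367.
P(S=b) = 0.066 + 0.128 + 0.042 = 0.236.
Product: 0.367 × 0.236 = 0.08661.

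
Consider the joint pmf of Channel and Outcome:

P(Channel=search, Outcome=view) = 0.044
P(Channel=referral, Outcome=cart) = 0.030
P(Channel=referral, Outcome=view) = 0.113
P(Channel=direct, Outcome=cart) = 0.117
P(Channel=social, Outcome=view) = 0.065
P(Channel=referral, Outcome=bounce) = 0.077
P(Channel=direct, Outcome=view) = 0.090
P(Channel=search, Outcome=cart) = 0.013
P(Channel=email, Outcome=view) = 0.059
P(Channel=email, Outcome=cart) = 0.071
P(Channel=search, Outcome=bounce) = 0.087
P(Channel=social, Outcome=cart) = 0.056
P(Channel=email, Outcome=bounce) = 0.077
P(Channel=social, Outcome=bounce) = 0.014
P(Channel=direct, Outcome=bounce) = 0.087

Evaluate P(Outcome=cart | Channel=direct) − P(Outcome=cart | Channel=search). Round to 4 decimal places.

0.3077

P(Channel=direct) = 0.087 + 0.090 + 0.117 = 0.294; P(Outcome=cart | Channel=direct) = 0.117/0.294 = 0.39796.
P(Channel=search) = 0.087 + 0.044 + 0.013 = 0.144; P(Outcome=cart | Channel=search) = 0.013/0.144 = 0.09028.
Difference = 0.3077.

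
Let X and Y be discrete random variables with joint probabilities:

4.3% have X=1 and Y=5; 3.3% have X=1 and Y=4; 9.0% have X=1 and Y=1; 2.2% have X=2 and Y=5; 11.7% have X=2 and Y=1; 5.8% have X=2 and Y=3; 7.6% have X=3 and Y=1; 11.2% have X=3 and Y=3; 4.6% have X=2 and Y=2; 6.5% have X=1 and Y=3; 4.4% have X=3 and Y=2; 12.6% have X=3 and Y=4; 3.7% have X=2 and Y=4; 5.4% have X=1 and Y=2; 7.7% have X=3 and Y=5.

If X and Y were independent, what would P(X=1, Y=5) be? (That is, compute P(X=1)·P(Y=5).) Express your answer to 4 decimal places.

P(X=1) = 0.090 + 0.054 + 0.065 + 0.033 + 0.043 = 0.285.
P(Y=5) = 0.043 + 0.022 + 0.077 = 0.142.
Product: 0.285 × 0.142 = 0.0405.

0.0405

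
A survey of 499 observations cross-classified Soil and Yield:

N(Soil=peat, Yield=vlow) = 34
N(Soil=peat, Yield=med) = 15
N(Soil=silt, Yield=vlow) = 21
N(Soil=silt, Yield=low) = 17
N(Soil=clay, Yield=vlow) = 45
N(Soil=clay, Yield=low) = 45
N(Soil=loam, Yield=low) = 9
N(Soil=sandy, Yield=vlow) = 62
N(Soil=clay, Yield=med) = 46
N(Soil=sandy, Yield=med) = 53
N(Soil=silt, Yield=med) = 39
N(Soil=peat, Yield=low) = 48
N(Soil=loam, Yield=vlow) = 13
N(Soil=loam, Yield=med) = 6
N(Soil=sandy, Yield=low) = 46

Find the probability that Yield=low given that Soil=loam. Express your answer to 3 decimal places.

Total with Soil=loam: 13 + 9 + 6 = 28.
P(Yield=low | Soil=loam) = 9/28 = 0.321.

0.321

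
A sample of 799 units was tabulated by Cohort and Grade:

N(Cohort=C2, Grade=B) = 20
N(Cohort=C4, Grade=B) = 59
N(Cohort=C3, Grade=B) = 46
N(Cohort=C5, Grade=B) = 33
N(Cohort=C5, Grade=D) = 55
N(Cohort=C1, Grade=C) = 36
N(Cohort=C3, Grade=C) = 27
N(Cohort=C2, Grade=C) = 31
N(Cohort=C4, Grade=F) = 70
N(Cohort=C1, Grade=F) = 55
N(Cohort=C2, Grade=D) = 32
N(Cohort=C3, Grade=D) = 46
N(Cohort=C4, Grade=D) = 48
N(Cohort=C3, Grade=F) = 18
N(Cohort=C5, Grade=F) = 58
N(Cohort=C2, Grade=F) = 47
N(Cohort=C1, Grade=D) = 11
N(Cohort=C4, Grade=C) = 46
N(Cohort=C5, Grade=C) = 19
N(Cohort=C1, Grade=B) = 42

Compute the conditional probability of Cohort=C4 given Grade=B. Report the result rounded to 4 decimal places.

Total with Grade=B: 42 + 20 + 46 + 59 + 33 = 200.
P(Cohort=C4 | Grade=B) = 59/200 = 0.2950.

0.2950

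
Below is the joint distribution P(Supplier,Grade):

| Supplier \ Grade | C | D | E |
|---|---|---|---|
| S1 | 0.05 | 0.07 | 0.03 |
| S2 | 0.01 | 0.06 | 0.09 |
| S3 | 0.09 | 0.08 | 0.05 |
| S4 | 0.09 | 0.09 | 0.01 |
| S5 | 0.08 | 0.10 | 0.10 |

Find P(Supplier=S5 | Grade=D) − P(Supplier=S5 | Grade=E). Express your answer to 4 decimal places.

P(Grade=D) = 0.07 + 0.06 + 0.08 + 0.09 + 0.10 = 0.40; P(Supplier=S5 | Grade=D) = 0.10/0.40 = 0.25000.
P(Grade=E) = 0.03 + 0.09 + 0.05 + 0.01 + 0.10 = 0.28; P(Supplier=S5 | Grade=E) = 0.10/0.28 = 0.35714.
Difference = -0.1071.

-0.1071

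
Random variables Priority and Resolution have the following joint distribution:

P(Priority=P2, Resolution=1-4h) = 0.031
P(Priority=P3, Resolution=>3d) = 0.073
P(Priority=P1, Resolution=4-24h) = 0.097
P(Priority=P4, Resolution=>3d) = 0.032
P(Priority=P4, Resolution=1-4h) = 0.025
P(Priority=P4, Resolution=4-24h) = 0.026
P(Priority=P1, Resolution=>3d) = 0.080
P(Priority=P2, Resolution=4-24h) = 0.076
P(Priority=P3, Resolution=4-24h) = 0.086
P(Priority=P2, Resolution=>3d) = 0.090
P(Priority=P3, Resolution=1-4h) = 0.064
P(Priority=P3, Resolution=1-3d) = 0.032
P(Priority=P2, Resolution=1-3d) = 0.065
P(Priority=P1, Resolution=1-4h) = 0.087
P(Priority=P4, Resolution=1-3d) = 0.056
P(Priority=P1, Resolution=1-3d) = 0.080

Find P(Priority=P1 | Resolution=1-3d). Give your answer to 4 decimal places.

P(Resolution=1-3d) = 0.080 + 0.065 + 0.032 + 0.056 = 0.233.
P(Priority=P1 | Resolution=1-3d) = 0.080/0.233 = 0.3433.

0.3433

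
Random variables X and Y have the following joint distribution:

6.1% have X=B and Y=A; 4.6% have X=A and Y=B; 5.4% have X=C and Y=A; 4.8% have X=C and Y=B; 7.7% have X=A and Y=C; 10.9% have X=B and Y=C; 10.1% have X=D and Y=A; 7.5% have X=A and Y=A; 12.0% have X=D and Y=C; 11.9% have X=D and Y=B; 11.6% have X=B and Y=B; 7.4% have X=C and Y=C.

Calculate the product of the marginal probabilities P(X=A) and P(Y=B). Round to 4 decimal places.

P(X=A) = 0.075 + 0.046 + 0.077 = 0.198.
P(Y=B) = 0.046 + 0.116 + 0.048 + 0.119 = 0.329.
Product: 0.198 × 0.329 = 0.0651.

0.0651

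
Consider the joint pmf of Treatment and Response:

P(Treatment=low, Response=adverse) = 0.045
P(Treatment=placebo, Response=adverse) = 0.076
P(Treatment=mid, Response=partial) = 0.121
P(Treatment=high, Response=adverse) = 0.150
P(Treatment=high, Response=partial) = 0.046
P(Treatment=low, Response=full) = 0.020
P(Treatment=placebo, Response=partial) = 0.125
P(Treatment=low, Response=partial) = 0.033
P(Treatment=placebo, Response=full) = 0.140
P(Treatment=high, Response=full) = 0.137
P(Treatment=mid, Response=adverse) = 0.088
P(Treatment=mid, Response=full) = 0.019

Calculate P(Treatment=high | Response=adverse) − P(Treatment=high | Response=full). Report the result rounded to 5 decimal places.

-0.01572

P(Response=adverse) = 0.076 + 0.045 + 0.088 + 0.150 = 0.359; P(Treatment=high | Response=adverse) = 0.150/0.359 = 0.417827.
P(Response=full) = 0.140 + 0.020 + 0.019 + 0.137 = 0.316; P(Treatment=high | Response=full) = 0.137/0.316 = 0.433544.
Difference = -0.01572.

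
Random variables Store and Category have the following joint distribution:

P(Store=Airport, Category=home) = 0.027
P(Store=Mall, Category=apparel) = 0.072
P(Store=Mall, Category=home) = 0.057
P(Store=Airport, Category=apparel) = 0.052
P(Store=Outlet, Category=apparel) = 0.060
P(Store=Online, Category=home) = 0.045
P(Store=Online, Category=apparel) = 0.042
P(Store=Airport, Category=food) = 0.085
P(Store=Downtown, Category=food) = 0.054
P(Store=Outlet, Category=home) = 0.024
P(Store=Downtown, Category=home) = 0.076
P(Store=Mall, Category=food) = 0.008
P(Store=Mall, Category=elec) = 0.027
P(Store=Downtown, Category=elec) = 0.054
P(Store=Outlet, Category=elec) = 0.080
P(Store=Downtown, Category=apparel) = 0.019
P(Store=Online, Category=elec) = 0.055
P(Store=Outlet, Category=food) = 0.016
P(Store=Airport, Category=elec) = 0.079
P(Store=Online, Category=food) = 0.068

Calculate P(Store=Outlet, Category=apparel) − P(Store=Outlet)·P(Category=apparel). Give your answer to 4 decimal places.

0.0159

P(Store=Outlet) = 0.016 + 0.060 + 0.080 + 0.024 = 0.180.
P(Category=apparel) = 0.019 + 0.072 + 0.052 + 0.060 + 0.042 = 0.245.
P(Store=Outlet, Category=apparel) − P(Store=Outlet)P(Category=apparel) = 0.060 − 0.180×0.245 = 0.0159.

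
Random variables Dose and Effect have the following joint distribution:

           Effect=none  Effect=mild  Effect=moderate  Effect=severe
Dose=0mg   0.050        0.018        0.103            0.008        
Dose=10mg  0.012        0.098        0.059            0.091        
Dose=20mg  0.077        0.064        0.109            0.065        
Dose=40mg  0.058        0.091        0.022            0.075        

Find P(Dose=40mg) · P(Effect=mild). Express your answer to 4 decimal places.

P(Dose=40mg) = 0.058 + 0.091 + 0.022 + 0.075 = 0.246.
P(Effect=mild) = 0.018 + 0.098 + 0.064 + 0.091 = 0.271.
Product: 0.246 × 0.271 = 0.0667.

0.0667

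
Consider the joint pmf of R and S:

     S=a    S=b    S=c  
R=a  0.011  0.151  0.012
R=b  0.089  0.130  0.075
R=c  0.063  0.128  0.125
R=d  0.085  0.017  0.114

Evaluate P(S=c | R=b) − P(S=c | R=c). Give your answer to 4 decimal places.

-0.1405

P(R=b) = 0.089 + 0.130 + 0.075 = 0.294; P(S=c | R=b) = 0.075/0.294 = 0.25510.
P(R=c) = 0.063 + 0.128 + 0.125 = 0.316; P(S=c | R=c) = 0.125/0.316 = 0.39557.
Difference = -0.1405.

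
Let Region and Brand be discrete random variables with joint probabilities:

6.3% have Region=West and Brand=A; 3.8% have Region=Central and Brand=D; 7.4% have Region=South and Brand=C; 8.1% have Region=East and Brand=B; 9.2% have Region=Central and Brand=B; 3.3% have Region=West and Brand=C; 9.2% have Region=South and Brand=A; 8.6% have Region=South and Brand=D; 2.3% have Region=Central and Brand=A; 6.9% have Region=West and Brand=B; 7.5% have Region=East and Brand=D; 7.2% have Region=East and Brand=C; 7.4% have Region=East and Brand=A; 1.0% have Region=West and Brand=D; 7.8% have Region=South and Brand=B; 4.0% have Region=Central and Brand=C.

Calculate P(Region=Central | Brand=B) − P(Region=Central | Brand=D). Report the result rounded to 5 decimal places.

0.10568

P(Brand=B) = 0.078 + 0.081 + 0.069 + 0.092 = 0.320; P(Region=Central | Brand=B) = 0.092/0.320 = 0.287500.
P(Brand=D) = 0.086 + 0.075 + 0.010 + 0.038 = 0.209; P(Region=Central | Brand=D) = 0.038/0.209 = 0.181818.
Difference = 0.10568.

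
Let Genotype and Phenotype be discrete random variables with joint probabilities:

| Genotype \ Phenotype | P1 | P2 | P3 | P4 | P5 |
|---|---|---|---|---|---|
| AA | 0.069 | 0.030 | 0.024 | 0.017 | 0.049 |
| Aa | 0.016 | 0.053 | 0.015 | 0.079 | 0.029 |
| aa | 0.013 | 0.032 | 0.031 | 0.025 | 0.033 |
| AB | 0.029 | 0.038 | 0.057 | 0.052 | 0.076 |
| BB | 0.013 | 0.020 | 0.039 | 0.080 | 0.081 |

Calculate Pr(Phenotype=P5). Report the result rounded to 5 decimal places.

0.26800

P(Phenotype=P5) = 0.049 + 0.029 + 0.033 + 0.076 + 0.081 = 0.268.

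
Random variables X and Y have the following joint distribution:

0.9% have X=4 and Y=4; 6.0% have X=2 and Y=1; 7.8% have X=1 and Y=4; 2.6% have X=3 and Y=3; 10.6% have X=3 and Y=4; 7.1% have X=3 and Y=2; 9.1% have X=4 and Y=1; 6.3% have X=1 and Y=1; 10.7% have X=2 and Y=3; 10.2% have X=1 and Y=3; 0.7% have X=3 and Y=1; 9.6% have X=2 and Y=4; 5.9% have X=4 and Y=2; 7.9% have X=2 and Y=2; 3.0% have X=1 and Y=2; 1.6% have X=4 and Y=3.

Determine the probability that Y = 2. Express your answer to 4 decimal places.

0.2390

P(Y=2) = 0.030 + 0.079 + 0.071 + 0.059 = 0.239.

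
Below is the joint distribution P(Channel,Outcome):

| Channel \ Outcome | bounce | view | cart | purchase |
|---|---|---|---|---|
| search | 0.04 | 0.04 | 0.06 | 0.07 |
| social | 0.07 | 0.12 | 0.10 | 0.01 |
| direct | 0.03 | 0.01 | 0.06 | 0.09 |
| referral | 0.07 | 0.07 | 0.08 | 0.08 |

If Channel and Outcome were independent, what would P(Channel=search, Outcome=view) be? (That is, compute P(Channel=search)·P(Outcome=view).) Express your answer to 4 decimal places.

P(Channel=search) = 0.04 + 0.04 + 0.06 + 0.07 = 0.21.
P(Outcome=view) = 0.04 + 0.12 + 0.01 + 0.07 = 0.24.
Product: 0.21 × 0.24 = 0.0504.

0.0504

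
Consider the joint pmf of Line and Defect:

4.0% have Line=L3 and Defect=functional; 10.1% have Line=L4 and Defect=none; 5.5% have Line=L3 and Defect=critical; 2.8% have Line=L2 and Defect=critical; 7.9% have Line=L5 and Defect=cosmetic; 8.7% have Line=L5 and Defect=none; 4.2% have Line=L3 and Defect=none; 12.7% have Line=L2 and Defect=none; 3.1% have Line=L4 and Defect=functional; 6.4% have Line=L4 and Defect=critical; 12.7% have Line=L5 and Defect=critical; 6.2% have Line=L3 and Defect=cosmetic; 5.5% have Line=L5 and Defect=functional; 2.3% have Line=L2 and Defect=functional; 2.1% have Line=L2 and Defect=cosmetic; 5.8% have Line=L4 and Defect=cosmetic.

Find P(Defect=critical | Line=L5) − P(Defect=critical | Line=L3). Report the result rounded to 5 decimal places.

P(Line=L5) = 0.087 + 0.079 + 0.055 + 0.127 = 0.348; P(Defect=critical | Line=L5) = 0.127/0.348 = 0.364943.
P(Line=L3) = 0.042 + 0.062 + 0.040 + 0.055 = 0.199; P(Defect=critical | Line=L3) = 0.055/0.199 = 0.276382.
Difference = 0.08856.

0.08856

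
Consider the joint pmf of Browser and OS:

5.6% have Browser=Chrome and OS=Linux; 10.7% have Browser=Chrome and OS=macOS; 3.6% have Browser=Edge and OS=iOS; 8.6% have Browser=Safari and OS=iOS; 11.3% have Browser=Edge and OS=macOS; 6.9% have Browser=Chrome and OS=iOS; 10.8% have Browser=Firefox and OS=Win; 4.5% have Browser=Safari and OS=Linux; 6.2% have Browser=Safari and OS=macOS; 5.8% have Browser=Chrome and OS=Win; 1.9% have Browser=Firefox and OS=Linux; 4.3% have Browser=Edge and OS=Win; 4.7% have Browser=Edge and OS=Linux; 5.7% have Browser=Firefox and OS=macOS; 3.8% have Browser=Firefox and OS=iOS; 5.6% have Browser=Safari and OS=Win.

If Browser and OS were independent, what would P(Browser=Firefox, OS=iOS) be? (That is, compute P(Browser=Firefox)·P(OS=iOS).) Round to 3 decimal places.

P(Browser=Firefox) = 0.108 + 0.057 + 0.019 + 0.038 = 0.222.
P(OS=iOS) = 0.069 + 0.038 + 0.086 + 0.036 = 0.229.
Product: 0.222 × 0.229 = 0.051.

0.051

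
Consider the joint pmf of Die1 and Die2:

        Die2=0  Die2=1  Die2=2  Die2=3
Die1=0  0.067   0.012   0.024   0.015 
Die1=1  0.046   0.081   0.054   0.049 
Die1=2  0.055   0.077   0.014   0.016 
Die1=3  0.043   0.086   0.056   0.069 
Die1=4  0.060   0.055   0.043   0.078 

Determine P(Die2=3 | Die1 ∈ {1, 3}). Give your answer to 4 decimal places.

P(Die1=1) = 0.046 + 0.081 + 0.054 + 0.049 = 0.230.
P(Die1=3) = 0.043 + 0.086 + 0.056 + 0.069 = 0.254.
P(Die1 ∈ {1, 3}) = 0.230 + 0.254 = 0.484; P(Die2=3, Die1 ∈ {1, 3}) = 0.049 + 0.069 = 0.118.
P(Die2=3 | Die1 ∈ {1, 3}) = 0.118/0.484 = 0.2438.

0.2438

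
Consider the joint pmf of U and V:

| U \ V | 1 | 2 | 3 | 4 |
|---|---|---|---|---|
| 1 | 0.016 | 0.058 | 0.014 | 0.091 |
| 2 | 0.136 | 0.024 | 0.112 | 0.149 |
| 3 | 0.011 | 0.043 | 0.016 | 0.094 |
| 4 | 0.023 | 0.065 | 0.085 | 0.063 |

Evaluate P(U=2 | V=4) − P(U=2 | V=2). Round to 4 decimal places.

0.2490

P(V=4) = 0.091 + 0.149 + 0.094 + 0.063 = 0.397; P(U=2 | V=4) = 0.149/0.397 = 0.37531.
P(V=2) = 0.058 + 0.024 + 0.043 + 0.065 = 0.190; P(U=2 | V=2) = 0.024/0.190 = 0.12632.
Difference = 0.2490.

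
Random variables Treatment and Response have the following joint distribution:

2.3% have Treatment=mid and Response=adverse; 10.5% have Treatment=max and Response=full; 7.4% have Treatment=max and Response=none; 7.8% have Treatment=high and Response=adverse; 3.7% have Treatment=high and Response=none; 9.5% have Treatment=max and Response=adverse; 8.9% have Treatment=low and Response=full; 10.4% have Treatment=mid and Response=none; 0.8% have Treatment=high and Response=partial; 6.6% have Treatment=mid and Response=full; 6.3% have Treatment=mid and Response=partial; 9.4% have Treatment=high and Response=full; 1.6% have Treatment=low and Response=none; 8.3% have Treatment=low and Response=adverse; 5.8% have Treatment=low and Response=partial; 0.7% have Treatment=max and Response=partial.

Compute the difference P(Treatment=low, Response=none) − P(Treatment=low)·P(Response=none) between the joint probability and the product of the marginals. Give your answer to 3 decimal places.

P(Treatment=low) = 0.016 + 0.058 + 0.089 + 0.083 = 0.246.
P(Response=none) = 0.016 + 0.104 + 0.037 + 0.074 = 0.231.
P(Treatment=low, Response=none) − P(Treatment=low)P(Response=none) = 0.016 − 0.246×0.231 = -0.041.

-0.041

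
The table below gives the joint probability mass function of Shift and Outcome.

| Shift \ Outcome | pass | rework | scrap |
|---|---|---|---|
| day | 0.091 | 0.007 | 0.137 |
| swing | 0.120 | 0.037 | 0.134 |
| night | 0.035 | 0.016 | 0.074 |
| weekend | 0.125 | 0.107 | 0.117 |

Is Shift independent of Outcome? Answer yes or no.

P(Shift=weekend) = 0.349 and P(Outcome=rework) = 0.167, so their product is 0.05828, but P(Shift=weekend, Outcome=rework) = 0.107. Since these differ, Shift and Outcome are not independent.

no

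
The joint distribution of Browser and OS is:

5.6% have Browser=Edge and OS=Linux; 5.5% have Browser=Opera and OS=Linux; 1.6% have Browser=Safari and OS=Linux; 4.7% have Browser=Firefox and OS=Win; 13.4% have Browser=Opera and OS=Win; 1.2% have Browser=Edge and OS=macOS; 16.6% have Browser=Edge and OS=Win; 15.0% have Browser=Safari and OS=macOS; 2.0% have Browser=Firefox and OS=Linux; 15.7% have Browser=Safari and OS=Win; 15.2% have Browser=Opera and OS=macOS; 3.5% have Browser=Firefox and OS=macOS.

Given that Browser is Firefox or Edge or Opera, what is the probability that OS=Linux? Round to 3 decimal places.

P(Browser=Firefox) = 0.047 + 0.035 + 0.020 = 0.102.
P(Browser=Edge) = 0.166 + 0.012 + 0.056 = 0.234.
P(Browser=Opera) = 0.134 + 0.152 + 0.055 = 0.341.
P(Browser ∈ {Firefox, Edge, Opera}) = 0.102 + 0.234 + 0.341 = 0.677; P(OS=Linux, Browser ∈ {Firefox, Edge, Opera}) = 0.020 + 0.056 + 0.055 = 0.131.
P(OS=Linux | Browser ∈ {Firefox, Edge, Opera}) = 0.131/0.677 = 0.194.

0.194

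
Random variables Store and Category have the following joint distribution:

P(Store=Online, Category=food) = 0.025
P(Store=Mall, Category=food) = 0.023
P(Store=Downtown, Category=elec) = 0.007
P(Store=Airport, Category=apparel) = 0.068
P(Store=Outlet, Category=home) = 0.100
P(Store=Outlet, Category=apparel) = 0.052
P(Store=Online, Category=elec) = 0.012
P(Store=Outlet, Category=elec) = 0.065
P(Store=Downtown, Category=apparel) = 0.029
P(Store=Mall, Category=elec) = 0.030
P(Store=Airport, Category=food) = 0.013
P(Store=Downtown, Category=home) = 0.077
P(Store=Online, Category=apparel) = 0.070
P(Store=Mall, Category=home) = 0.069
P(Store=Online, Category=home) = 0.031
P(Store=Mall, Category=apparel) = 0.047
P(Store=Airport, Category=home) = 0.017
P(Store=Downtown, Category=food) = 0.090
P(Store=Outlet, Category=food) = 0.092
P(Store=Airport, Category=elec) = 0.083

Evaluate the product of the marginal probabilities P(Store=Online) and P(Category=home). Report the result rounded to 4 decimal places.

P(Store=Online) = 0.025 + 0.070 + 0.012 + 0.031 = 0.138.
P(Category=home) = 0.077 + 0.069 + 0.017 + 0.100 + 0.031 = 0.294.
Product: 0.138 × 0.294 = 0.0406.

0.0406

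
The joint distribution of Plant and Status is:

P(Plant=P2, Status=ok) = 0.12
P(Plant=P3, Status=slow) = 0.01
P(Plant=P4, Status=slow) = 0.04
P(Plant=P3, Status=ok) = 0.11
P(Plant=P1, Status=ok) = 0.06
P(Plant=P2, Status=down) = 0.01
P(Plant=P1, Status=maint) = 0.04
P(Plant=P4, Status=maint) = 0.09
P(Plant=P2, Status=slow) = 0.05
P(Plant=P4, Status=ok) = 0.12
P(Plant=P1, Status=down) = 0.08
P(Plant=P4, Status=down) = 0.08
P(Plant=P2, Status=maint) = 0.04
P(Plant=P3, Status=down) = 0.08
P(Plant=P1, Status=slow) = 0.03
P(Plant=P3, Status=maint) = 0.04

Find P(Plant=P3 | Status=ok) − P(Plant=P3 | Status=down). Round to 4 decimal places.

-0.0517

P(Status=ok) = 0.06 + 0.12 + 0.11 + 0.12 = 0.41; P(Plant=P3 | Status=ok) = 0.11/0.41 = 0.26829.
P(Status=down) = 0.08 + 0.01 + 0.08 + 0.08 = 0.25; P(Plant=P3 | Status=down) = 0.08/0.25 = 0.32000.
Difference = -0.0517.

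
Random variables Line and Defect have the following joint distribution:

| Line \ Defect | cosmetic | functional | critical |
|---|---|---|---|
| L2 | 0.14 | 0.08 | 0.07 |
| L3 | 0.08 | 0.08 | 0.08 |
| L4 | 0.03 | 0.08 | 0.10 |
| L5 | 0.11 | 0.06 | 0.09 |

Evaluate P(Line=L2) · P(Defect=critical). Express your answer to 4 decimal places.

P(Line=L2) = 0.14 + 0.08 + 0.07 = 0.29.
P(Defect=critical) = 0.07 + 0.08 + 0.10 + 0.09 = 0.34.
Product: 0.29 × 0.34 = 0.0986.

0.0986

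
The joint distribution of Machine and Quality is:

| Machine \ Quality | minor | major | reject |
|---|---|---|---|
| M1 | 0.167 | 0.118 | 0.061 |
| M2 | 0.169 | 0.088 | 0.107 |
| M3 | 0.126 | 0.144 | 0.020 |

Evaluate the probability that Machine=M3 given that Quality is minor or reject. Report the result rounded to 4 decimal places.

P(Quality=minor) = 0.167 + 0.169 + 0.126 = 0.462.
P(Quality=reject) = 0.061 + 0.107 + 0.020 = 0.188.
P(Quality ∈ {minor, reject}) = 0.462 + 0.188 = 0.650; P(Machine=M3, Quality ∈ {minor, reject}) = 0.126 + 0.020 = 0.146.
P(Machine=M3 | Quality ∈ {minor, reject}) = 0.146/0.650 = 0.2246.

0.2246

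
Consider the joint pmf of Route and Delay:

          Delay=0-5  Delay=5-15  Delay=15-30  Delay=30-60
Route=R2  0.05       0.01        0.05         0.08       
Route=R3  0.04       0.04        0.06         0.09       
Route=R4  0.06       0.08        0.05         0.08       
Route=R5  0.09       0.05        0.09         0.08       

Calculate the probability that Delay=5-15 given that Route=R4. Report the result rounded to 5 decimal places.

0.29630

P(Route=R4) = 0.06 + 0.08 + 0.05 + 0.08 = 0.27.
P(Delay=5-15 | Route=R4) = 0.08/0.27 = 0.29630.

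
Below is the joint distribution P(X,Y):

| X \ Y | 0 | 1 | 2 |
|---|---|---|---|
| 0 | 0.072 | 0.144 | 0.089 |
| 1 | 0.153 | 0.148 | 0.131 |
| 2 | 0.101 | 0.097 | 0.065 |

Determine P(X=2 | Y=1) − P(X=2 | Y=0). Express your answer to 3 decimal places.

-0.060

P(Y=1) = 0.144 + 0.148 + 0.097 = 0.389; P(X=2 | Y=1) = 0.097/0.389 = 0.2494.
P(Y=0) = 0.072 + 0.153 + 0.101 = 0.326; P(X=2 | Y=0) = 0.101/0.326 = 0.3098.
Difference = -0.060.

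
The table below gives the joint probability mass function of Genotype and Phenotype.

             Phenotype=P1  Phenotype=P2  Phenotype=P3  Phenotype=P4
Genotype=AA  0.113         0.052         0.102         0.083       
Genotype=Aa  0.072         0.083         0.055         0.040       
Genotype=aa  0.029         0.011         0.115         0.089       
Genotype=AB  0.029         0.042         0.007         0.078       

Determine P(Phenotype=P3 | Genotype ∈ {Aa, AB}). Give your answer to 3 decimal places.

0.153

P(Genotype=Aa) = 0.072 + 0.083 + 0.055 + 0.040 = 0.250.
P(Genotype=AB) = 0.029 + 0.042 + 0.007 + 0.078 = 0.156.
P(Genotype ∈ {Aa, AB}) = 0.250 + 0.156 = 0.406; P(Phenotype=P3, Genotype ∈ {Aa, AB}) = 0.055 + 0.007 = 0.062.
P(Phenotype=P3 | Genotype ∈ {Aa, AB}) = 0.062/0.406 = 0.153.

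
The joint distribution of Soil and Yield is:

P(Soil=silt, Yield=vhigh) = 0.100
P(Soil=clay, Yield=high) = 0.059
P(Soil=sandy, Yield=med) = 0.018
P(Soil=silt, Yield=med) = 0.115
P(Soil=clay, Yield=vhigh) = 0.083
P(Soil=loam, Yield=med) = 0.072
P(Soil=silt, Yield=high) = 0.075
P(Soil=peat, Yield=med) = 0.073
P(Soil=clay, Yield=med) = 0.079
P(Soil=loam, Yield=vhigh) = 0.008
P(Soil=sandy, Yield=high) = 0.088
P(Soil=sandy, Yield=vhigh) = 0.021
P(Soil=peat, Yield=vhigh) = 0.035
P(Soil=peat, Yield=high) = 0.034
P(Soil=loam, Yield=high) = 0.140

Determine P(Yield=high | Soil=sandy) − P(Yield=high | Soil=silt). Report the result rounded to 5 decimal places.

P(Soil=sandy) = 0.018 + 0.088 + 0.021 = 0.127; P(Yield=high | Soil=sandy) = 0.088/0.127 = 0.692913.
P(Soil=silt) = 0.115 + 0.075 + 0.100 = 0.290; P(Yield=high | Soil=silt) = 0.075/0.290 = 0.258621.
Difference = 0.43429.

0.43429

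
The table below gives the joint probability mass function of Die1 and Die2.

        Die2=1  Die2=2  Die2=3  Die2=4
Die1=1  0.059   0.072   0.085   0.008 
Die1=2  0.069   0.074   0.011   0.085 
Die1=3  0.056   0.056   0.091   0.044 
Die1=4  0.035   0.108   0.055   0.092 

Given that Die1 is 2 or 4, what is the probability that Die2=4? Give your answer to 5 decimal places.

P(Die1=2) = 0.069 + 0.074 + 0.011 + 0.085 = 0.239.
P(Die1=4) = 0.035 + 0.108 + 0.055 + 0.092 = 0.290.
P(Die1 ∈ {2, 4}) = 0.239 + 0.290 = 0.529; P(Die2=4, Die1 ∈ {2, 4}) = 0.085 + 0.092 = 0.177.
P(Die2=4 | Die1 ∈ {2, 4}) = 0.177/0.529 = 0.33459.

0.33459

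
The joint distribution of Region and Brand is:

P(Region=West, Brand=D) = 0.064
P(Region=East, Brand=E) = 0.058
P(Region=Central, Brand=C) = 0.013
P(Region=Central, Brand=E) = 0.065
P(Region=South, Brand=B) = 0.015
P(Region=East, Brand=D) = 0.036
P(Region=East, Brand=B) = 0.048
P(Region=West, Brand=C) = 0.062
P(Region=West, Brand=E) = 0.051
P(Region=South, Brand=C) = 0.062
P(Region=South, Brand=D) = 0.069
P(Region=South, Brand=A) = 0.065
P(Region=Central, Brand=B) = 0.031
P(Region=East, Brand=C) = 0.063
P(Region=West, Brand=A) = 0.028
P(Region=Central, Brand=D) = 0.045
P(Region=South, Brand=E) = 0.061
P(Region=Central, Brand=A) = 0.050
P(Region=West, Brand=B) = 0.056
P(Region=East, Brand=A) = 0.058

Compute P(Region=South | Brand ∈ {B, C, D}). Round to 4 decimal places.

P(Brand=B) = 0.015 + 0.048 + 0.056 + 0.031 = 0.150.
P(Brand=C) = 0.062 + 0.063 + 0.062 + 0.013 = 0.200.
P(Brand=D) = 0.069 + 0.036 + 0.064 + 0.045 = 0.214.
P(Brand ∈ {B, C, D}) = 0.150 + 0.200 + 0.214 = 0.564; P(Region=South, Brand ∈ {B, C, D}) = 0.015 + 0.062 + 0.069 = 0.146.
P(Region=South | Brand ∈ {B, C, D}) = 0.146/0.564 = 0.2589.

0.2589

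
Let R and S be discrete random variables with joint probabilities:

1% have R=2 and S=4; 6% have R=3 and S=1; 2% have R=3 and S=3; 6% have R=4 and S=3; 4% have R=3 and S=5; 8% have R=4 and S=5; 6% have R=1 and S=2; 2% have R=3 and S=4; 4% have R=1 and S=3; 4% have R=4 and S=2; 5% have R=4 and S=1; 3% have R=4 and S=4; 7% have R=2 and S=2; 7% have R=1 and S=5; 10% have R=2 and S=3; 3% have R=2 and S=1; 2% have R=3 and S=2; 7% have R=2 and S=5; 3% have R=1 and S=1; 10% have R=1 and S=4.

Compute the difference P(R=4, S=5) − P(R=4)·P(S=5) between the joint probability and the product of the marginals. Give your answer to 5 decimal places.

P(R=4) = 0.05 + 0.04 + 0.06 + 0.03 + 0.08 = 0.26.
P(S=5) = 0.07 + 0.07 + 0.04 + 0.08 = 0.26.
P(R=4, S=5) − P(R=4)P(S=5) = 0.08 − 0.26×0.26 = 0.01240.

0.01240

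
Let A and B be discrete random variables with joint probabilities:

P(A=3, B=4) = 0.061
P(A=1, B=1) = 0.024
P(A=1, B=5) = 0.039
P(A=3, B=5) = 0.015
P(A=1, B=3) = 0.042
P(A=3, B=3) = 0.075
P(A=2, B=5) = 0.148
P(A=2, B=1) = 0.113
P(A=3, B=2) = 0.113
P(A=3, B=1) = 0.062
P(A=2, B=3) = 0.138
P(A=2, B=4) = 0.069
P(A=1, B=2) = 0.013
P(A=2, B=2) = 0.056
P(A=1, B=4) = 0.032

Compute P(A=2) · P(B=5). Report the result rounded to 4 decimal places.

0.1058

P(A=2) = 0.113 + 0.056 + 0.138 + 0.069 + 0.148 = 0.524.
P(B=5) = 0.039 + 0.148 + 0.015 = 0.202.
Product: 0.524 × 0.202 = 0.1058.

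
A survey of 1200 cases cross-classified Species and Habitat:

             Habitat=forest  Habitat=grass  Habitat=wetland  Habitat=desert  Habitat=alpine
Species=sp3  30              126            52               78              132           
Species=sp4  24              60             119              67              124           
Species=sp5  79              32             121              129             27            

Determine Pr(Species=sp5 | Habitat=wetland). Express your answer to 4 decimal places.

0.4144

Total with Habitat=wetland: 52 + 119 + 121 = 292.
P(Species=sp5 | Habitat=wetland) = 121/292 = 0.4144.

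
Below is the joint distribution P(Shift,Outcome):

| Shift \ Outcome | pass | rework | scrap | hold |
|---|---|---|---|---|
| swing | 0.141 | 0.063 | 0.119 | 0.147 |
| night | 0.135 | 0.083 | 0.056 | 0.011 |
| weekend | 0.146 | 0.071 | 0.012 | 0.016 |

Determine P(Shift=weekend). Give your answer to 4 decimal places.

0.2450

P(Shift=weekend) = 0.146 + 0.071 + 0.012 + 0.016 = 0.245.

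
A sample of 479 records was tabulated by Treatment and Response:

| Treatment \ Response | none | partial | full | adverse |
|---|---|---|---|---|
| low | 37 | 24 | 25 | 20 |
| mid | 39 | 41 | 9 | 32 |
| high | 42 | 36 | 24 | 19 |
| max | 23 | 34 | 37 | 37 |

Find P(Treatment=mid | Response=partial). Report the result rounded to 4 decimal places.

0.3037

Total with Response=partial: 24 + 41 + 36 + 34 = 135.
P(Treatment=mid | Response=partial) = 41/135 = 0.3037.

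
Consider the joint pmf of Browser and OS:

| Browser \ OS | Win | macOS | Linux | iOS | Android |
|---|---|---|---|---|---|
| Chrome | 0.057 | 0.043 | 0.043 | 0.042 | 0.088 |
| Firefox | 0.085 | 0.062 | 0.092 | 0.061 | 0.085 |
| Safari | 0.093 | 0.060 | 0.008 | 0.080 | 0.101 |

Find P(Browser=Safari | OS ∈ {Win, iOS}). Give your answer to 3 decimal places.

0.414

P(OS=Win) = 0.057 + 0.085 + 0.093 = 0.235.
P(OS=iOS) = 0.042 + 0.061 + 0.080 = 0.183.
P(OS ∈ {Win, iOS}) = 0.235 + 0.183 = 0.418; P(Browser=Safari, OS ∈ {Win, iOS}) = 0.093 + 0.080 = 0.173.
P(Browser=Safari | OS ∈ {Win, iOS}) = 0.173/0.418 = 0.414.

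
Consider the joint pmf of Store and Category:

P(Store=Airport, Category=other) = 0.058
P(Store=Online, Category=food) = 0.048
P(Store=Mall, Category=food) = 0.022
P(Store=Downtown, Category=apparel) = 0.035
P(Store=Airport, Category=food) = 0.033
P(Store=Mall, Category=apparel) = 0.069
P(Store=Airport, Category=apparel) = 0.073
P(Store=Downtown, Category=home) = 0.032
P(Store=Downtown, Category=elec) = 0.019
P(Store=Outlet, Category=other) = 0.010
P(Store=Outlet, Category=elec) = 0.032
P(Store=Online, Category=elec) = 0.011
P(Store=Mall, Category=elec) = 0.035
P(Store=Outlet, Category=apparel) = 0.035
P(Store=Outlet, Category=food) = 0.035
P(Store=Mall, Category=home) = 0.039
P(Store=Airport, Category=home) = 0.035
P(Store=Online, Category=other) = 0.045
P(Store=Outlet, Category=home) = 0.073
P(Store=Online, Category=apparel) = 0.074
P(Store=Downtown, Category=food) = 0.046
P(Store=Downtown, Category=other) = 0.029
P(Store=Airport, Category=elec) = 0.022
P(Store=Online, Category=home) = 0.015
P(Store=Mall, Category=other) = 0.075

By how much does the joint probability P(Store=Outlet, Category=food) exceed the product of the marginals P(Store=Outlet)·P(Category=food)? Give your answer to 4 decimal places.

0.0010

P(Store=Outlet) = 0.035 + 0.035 + 0.032 + 0.073 + 0.010 = 0.185.
P(Category=food) = 0.046 + 0.022 + 0.033 + 0.035 + 0.048 = 0.184.
P(Store=Outlet, Category=food) − P(Store=Outlet)P(Category=food) = 0.035 − 0.185×0.184 = 0.0010.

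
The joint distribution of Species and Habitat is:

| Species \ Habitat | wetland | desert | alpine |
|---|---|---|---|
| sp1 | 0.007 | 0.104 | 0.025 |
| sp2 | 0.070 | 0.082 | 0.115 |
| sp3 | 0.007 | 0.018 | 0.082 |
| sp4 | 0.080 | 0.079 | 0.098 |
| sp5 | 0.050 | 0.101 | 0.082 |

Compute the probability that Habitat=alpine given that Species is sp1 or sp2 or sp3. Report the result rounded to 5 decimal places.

P(Species=sp1) = 0.007 + 0.104 + 0.025 = 0.136.
P(Species=sp2) = 0.070 + 0.082 + 0.115 = 0.267.
P(Species=sp3) = 0.007 + 0.018 + 0.082 = 0.107.
P(Species ∈ {sp1, sp2, sp3}) = 0.136 + 0.267 + 0.107 = 0.510; P(Habitat=alpine, Species ∈ {sp1, sp2, sp3}) = 0.025 + 0.115 + 0.082 = 0.222.
P(Habitat=alpine | Species ∈ {sp1, sp2, sp3}) = 0.222/0.510 = 0.43529.

0.43529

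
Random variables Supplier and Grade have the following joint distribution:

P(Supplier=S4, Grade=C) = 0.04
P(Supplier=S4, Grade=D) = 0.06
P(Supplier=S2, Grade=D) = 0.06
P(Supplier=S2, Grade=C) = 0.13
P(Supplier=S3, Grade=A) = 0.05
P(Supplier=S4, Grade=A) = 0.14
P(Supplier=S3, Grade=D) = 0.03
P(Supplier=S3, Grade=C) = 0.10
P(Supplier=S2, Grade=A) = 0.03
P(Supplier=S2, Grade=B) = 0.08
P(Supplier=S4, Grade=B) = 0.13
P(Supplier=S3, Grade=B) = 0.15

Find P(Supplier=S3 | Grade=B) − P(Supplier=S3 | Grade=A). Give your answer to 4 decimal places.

P(Grade=B) = 0.08 + 0.15 + 0.13 = 0.36; P(Supplier=S3 | Grade=B) = 0.15/0.36 = 0.41667.
P(Grade=A) = 0.03 + 0.05 + 0.14 = 0.22; P(Supplier=S3 | Grade=A) = 0.05/0.22 = 0.22727.
Difference = 0.1894.

0.1894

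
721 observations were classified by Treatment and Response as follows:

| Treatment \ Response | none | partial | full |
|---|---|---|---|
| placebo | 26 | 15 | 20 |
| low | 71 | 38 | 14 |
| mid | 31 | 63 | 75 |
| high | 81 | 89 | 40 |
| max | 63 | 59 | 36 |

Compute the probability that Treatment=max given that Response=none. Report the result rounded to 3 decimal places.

0.232

Total with Response=none: 26 + 71 + 31 + 81 + 63 = 272.
P(Treatment=max | Response=none) = 63/272 = 0.232.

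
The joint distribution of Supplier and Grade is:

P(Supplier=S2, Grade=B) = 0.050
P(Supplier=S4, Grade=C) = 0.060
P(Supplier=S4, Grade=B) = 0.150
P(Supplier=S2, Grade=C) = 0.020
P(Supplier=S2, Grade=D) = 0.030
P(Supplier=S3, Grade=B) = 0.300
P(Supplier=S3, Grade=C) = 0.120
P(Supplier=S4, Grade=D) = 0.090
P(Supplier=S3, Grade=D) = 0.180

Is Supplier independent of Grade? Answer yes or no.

Every cell satisfies P(Supplier,Grade) = P(Supplier)·P(Grade). For instance P(Supplier=S4) = 0.300, P(Grade=D) = 0.300, and 0.300×0.300 = 0.090 matches the joint entry. So Supplier and Grade are independent.

yes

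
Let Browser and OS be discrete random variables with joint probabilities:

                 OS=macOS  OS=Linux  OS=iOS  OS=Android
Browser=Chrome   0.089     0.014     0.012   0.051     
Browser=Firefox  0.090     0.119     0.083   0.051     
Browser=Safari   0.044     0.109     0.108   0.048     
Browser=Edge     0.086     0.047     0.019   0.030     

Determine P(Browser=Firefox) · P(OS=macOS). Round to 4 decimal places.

0.1060

P(Browser=Firefox) = 0.090 + 0.119 + 0.083 + 0.051 = 0.343.
P(OS=macOS) = 0.089 + 0.090 + 0.044 + 0.086 = 0.309.
Product: 0.343 × 0.309 = 0.1060.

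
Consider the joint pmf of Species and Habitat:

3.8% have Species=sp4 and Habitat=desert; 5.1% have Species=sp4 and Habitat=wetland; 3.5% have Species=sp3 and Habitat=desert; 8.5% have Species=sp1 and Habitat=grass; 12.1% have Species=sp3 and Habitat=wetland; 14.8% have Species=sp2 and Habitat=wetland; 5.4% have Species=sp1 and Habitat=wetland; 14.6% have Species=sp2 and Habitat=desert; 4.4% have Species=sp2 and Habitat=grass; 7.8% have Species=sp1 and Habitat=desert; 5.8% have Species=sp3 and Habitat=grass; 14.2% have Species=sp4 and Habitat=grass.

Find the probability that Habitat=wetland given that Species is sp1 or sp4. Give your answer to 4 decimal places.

P(Species=sp1) = 0.085 + 0.054 + 0.078 = 0.217.
P(Species=sp4) = 0.142 + 0.051 + 0.038 = 0.231.
P(Species ∈ {sp1, sp4}) = 0.217 + 0.231 = 0.448; P(Habitat=wetland, Species ∈ {sp1, sp4}) = 0.054 + 0.051 = 0.105.
P(Habitat=wetland | Species ∈ {sp1, sp4}) = 0.105/0.448 = 0.2344.

0.2344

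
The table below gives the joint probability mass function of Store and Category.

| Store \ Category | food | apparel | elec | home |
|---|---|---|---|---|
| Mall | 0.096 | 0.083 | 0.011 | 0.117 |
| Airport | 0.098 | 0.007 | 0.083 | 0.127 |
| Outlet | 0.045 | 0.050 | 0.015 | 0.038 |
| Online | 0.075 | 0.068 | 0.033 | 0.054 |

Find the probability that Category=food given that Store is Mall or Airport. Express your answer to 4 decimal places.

P(Store=Mall) = 0.096 + 0.083 + 0.011 + 0.117 = 0.307.
P(Store=Airport) = 0.098 + 0.007 + 0.083 + 0.127 = 0.315.
P(Store ∈ {Mall, Airport}) = 0.307 + 0.315 = 0.622; P(Category=food, Store ∈ {Mall, Airport}) = 0.096 + 0.098 = 0.194.
P(Category=food | Store ∈ {Mall, Airport}) = 0.194/0.622 = 0.3119.

0.3119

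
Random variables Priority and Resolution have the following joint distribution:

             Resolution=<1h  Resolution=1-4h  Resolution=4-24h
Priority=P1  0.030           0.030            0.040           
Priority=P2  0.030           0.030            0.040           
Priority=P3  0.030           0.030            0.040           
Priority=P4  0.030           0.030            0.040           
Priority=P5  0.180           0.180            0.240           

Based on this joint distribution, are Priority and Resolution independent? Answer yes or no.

Every cell satisfies P(Priority,Resolution) = P(Priority)·P(Resolution). For instance P(Priority=P2) = 0.100, P(Resolution=<1h) = 0.300, and 0.100×0.300 = 0.030 matches the joint entry. So Priority and Resolution are independent.

yes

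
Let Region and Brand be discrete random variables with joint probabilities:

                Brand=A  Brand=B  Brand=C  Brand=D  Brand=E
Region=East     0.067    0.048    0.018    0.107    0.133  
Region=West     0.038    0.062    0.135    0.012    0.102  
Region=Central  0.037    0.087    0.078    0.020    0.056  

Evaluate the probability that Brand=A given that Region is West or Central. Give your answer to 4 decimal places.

0.1196

P(Region=West) = 0.038 + 0.062 + 0.135 + 0.012 + 0.102 = 0.349.
P(Region=Central) = 0.037 + 0.087 + 0.078 + 0.020 + 0.056 = 0.278.
P(Region ∈ {West, Central}) = 0.349 + 0.278 = 0.627; P(Brand=A, Region ∈ {West, Central}) = 0.038 + 0.037 = 0.075.
P(Brand=A | Region ∈ {West, Central}) = 0.075/0.627 = 0.1196.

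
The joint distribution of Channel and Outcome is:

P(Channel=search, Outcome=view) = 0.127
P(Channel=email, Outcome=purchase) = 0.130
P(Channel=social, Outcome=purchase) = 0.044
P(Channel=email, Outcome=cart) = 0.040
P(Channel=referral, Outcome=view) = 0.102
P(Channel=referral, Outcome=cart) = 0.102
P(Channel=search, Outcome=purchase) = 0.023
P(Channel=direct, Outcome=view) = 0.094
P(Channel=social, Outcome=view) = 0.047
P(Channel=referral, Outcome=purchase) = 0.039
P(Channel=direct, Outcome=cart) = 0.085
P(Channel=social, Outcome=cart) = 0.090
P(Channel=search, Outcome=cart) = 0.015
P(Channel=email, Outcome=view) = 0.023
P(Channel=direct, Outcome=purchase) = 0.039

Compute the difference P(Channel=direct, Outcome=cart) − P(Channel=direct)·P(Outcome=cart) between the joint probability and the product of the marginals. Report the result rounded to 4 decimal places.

0.0126

P(Channel=direct) = 0.094 + 0.085 + 0.039 = 0.218.
P(Outcome=cart) = 0.040 + 0.015 + 0.090 + 0.085 + 0.102 = 0.332.
P(Channel=direct, Outcome=cart) − P(Channel=direct)P(Outcome=cart) = 0.085 − 0.218×0.332 = 0.0126.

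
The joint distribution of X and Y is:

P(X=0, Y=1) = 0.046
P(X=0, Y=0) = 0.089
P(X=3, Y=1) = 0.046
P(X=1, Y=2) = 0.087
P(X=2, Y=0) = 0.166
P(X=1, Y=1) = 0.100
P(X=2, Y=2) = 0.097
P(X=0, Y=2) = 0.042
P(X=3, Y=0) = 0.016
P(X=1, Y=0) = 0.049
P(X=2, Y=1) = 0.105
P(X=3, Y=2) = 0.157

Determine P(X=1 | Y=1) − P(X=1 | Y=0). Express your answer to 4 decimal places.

0.1836

P(Y=1) = 0.046 + 0.100 + 0.105 + 0.046 = 0.297; P(X=1 | Y=1) = 0.100/0.297 = 0.33670.
P(Y=0) = 0.089 + 0.049 + 0.166 + 0.016 = 0.320; P(X=1 | Y=0) = 0.049/0.320 = 0.15313.
Difference = 0.1836.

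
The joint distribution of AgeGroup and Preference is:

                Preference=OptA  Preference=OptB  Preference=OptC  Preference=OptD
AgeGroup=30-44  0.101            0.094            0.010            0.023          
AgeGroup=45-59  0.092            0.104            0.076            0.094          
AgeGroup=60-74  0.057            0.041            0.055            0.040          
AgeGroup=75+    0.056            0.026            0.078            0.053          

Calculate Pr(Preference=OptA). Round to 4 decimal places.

P(Preference=OptA) = 0.101 + 0.092 + 0.057 + 0.056 = 0.306.

0.3060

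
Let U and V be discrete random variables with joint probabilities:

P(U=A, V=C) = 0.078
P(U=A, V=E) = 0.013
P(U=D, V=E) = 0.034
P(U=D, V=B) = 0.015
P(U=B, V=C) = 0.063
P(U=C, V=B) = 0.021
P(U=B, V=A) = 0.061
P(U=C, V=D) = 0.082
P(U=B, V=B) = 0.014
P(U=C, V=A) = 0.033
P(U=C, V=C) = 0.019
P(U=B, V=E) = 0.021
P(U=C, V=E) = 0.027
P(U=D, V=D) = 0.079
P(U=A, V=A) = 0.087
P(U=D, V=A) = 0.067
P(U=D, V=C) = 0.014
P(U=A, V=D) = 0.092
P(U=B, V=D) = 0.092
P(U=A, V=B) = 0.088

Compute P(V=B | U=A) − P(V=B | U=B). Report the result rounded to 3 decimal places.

0.190

P(U=A) = 0.087 + 0.088 + 0.078 + 0.092 + 0.013 = 0.358; P(V=B | U=A) = 0.088/0.358 = 0.2458.
P(U=B) = 0.061 + 0.014 + 0.063 + 0.092 + 0.021 = 0.251; P(V=B | U=B) = 0.014/0.251 = 0.0558.
Difference = 0.190.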